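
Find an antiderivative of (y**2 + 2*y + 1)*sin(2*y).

Use integration by parts with u = y**2 + 2*y + 1, dv = sin(2*y) dy, so v = -cos(2*y)/2.
Apply parts 2 times (tabular method): alternate signs, differentiate u down to 0, integrate dv up.

-y**2*cos(2*y)/2 + y*sin(2*y)/2 - y*cos(2*y) + sin(2*y)/2 - cos(2*y)/4 + C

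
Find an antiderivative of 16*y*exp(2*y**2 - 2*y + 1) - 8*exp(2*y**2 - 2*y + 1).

Let u = 2*y**2 - 2*y + 1, so du = (4*y - 2) dy.
Rewriting, the integral becomes 4·∫ e^u du = 4·e^u.
Substituting back, u = 2*y**2 - 2*y + 1.

4*exp(2*y**2 - 2*y + 1) + C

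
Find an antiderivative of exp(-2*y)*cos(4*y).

Let I denote the integral. Integrate by parts with u = cos(4*y), dv = exp(-2*y) dy, so v = -exp(-2*y)/2: I = -exp(-2*y)*cos(4*y)/2 − 2·∫ exp(-2*y)*sin(4*y) dy.
Apply parts again with u = sin(4*y), dv = exp(-2*y) dy: ∫ exp(-2*y)*sin(4*y) dy = -exp(-2*y)*sin(4*y)/2 + 2·I. Substituting back brings back I: I = exp(-2*y)*sin(4*y) - exp(-2*y)*cos(4*y)/2 − 4·I.
Solving for I: (1 + 4)·I equals the remaining terms, so I = (1/5)·(exp(-2*y)*sin(4*y) - exp(-2*y)*cos(4*y)/2).

exp(-2*y)*sin(4*y)/5 - exp(-2*y)*cos(4*y)/10 + C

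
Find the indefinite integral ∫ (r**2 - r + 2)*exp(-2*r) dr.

Use integration by parts with u = r**2 - r + 2, dv = exp(-2*r) dr, so v = -exp(-2*r)/2.
Apply parts 2 times (tabular method): alternate signs, differentiate u down to 0, integrate dv up.

(-r**2 - 2)*exp(-2*r)/2 + C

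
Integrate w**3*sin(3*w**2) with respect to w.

Let u = w², du = 2w dw; rewrite as (1/2)∫ u^1·sin(3u) du.
Now integrate by parts 1 time.

-w**2*cos(3*w**2)/6 + sin(3*w**2)/18 + C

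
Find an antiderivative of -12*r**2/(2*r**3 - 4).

-2*log(2*r**3 - 4) + C

Let u = 2*r**3 - 4, so du = (6*r**2) dr.
Rewriting, the integral becomes -2·∫ 1/u du = -2·log(u).
Substituting back, u = 2*r**3 - 4.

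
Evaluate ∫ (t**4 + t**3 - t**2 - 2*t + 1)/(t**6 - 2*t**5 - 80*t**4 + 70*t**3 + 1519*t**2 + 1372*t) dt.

log(t)/1372 + 107559*log(t - 7)/2656192 - log(t + 1)/576 + 185*log(t + 4)/4356 - 253*log(t + 7)/3087 - 1341/(4312*t - 30184) + C

Factor the denominator: t*(t - 7)**2*(t + 1)*(t + 4)*(t + 7).
Partial-fraction decomposition: -253/(3087*(t + 7)) + 185/(4356*(t + 4)) - 1/(576*(t + 1)) + 107559/(2656192*(t - 7)) + 1341/(4312*(t - 7)**2) + 1/(1372*t).
Integrate each term; A/(t−a) gives A·log|t−a|; A/(t−a)² gives −A/(t−a).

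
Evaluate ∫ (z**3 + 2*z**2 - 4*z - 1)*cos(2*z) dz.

z**3*sin(2*z)/2 + z**2*sin(2*z) + 3*z**2*cos(2*z)/4 - 11*z*sin(2*z)/4 + z*cos(2*z) - sin(2*z) - 11*cos(2*z)/8 + C

Use integration by parts with u = z**3 + 2*z**2 - 4*z - 1, dv = cos(2*z) dz, so v = sin(2*z)/2.
Apply parts 3 times (tabular method): alternate signs, differentiate u down to 0, integrate dv up.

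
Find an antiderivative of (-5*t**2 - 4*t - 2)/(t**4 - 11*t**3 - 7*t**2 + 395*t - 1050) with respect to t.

-275*log(t - 7)/52 + 2511*log(t - 5)/484 + 158*log(t + 6)/1573 - 147/(22*t - 110) + C

Factor the denominator: (t - 7)*(t - 5)**2*(t + 6).
Partial-fraction decomposition: 158/(1573*(t + 6)) + 2511/(484*(t - 5)) + 147/(22*(t - 5)**2) - 275/(52*(t - 7)).
Integrate each term; A/(t−a) gives A·log|t−a|; A/(t−a)² gives −A/(t−a).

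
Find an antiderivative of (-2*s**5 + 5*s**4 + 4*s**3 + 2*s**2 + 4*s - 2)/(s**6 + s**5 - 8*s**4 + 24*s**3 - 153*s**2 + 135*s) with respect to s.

-2*log(s)/135 + 55*log(s - 3)/864 - 11*log(s - 1)/120 - 8903*log(s + 5)/8160 - 7951*log(s**2 + 9)/18360 + 4423*atan(s/3)/9180 + C

Factor the denominator: s*(s - 3)*(s - 1)*(s + 5)*(s**2 + 9).
Partial-fraction decomposition: -(7951*s - 13269)/(9180*(s**2 + 9)) - 8903/(8160*(s + 5)) - 11/(120*(s - 1)) + 55/(864*(s - 3)) - 2/(135*s).
Integrate each term; A/(s−a) gives A·log|s−a|; the (Bs+D)/(s²+p²) term gives a log and an atan.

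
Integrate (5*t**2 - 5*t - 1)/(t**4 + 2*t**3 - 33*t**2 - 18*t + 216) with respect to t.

59*log(t - 4)/70 - 29*log(t - 3)/54 + 59*log(t + 3)/126 - 209*log(t + 6)/270 + C

Factor the denominator: (t - 4)*(t - 3)*(t + 3)*(t + 6).
Partial-fraction decomposition: -209/(270*(t + 6)) + 59/(126*(t + 3)) - 29/(54*(t - 3)) + 59/(70*(t - 4)).
Integrate each term: A/(t−a) contributes A·log|t−a|.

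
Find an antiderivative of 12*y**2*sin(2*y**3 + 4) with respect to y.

Let u = 2*y**3 + 4, so du = (6*y**2) dy.
Rewriting, the integral becomes 2·∫ sin(u) du = 2·-cos(u).
Substituting back, u = 2*y**3 + 4.

-2*cos(2*y**3 + 4) + C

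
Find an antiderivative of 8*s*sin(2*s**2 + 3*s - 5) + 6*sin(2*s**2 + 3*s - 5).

-2*cos(2*s**2 + 3*s - 5) + C

Let u = 2*s**2 + 3*s - 5, so du = (4*s + 3) ds.
Rewriting, the integral becomes 2·∫ sin(u) du = 2·-cos(u).
Substituting back, u = 2*s**2 + 3*s - 5.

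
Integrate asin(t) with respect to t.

t*asin(t) + sqrt(-t**2 + 1) + C

Use integration by parts with u = arcsin(t), dv = dt.
Then du = 1/sqrt(-t**2 + 1) dt.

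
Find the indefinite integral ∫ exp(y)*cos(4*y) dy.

4*exp(y)*sin(4*y)/17 + exp(y)*cos(4*y)/17 + C

Let I denote the integral. Integrate by parts with u = cos(4*y), dv = exp(y) dy, so v = exp(y): I = exp(y)*cos(4*y) + 4·∫ exp(y)*sin(4*y) dy.
Apply parts again with u = sin(4*y), dv = exp(y) dy: ∫ exp(y)*sin(4*y) dy = exp(y)*sin(4*y) − 4·I. Substituting back brings back I: I = 4*exp(y)*sin(4*y) + exp(y)*cos(4*y) − 16·I.
Solving for I: (1 + 16)·I equals the remaining terms, so I = (1/17)·(4*exp(y)*sin(4*y) + exp(y)*cos(4*y)).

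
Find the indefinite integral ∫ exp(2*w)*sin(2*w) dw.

exp(2*w)*sin(2*w)/4 - exp(2*w)*cos(2*w)/4 + C

Let I denote the integral. Integrate by parts with u = sin(2*w), dv = exp(2*w) dw, so v = exp(2*w)/2: I = exp(2*w)*sin(2*w)/2 − ∫ exp(2*w)*cos(2*w) dw.
Apply parts again with u = cos(2*w), dv = exp(2*w) dw: ∫ exp(2*w)*cos(2*w) dw = exp(2*w)*cos(2*w)/2 + I. Substituting back brings back I: I = exp(2*w)*sin(2*w)/2 - exp(2*w)*cos(2*w)/2 − I.
Solving for I: (1 + 1)·I equals the remaining terms, so I = (1/2)·(exp(2*w)*sin(2*w)/2 - exp(2*w)*cos(2*w)/2).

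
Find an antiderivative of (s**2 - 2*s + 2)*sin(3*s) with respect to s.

Use integration by parts with u = s**2 - 2*s + 2, dv = sin(3*s) ds, so v = -cos(3*s)/3.
Apply parts 2 times (tabular method): alternate signs, differentiate u down to 0, integrate dv up.

-s**2*cos(3*s)/3 + 2*s*sin(3*s)/9 + 2*s*cos(3*s)/3 - 2*sin(3*s)/9 - 16*cos(3*s)/27 + C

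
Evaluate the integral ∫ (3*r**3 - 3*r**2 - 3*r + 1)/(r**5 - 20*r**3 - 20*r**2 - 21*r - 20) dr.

11*log(r - 5)/54 + log(r + 1)/18 - 227*log(r + 4)/459 + 2*log(r**2 + 1)/17 + atan(r)/17 + C

Factor the denominator: (r - 5)*(r + 1)*(r + 4)*(r**2 + 1).
Partial-fraction decomposition: (4*r + 1)/(17*(r**2 + 1)) - 227/(459*(r + 4)) + 1/(18*(r + 1)) + 11/(54*(r - 5)).
Integrate each term; A/(r−a) gives A·log|r−a|; the (Br+D)/(r²+p²) term gives a log and an atan.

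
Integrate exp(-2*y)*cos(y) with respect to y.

exp(-2*y)*sin(y)/5 - 2*exp(-2*y)*cos(y)/5 + C

Let I denote the integral. Integrate by parts with u = cos(y), dv = exp(-2*y) dy, so v = -exp(-2*y)/2: I = -exp(-2*y)*cos(y)/2 − (1/2)·∫ exp(-2*y)*sin(y) dy.
Apply parts again with u = sin(y), dv = exp(-2*y) dy: ∫ exp(-2*y)*sin(y) dy = -exp(-2*y)*sin(y)/2 + (1/2)·I. Substituting back brings back I: I = exp(-2*y)*sin(y)/4 - exp(-2*y)*cos(y)/2 − (1/4)·I.
Solving for I: (1 + 1/4)·I equals the remaining terms, so I = (4/5)·(exp(-2*y)*sin(y)/4 - exp(-2*y)*cos(y)/2).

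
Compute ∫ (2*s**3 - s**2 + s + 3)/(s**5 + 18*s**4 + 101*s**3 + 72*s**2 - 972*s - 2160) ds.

17*log(s - 3)/1512 + 145*log(s + 4)/28 - 277*log(s + 5)/8 + 3179*log(s + 6)/108 - 157/(6*s + 36) + C

Factor the denominator: (s - 3)*(s + 4)*(s + 5)*(s + 6)**2.
Partial-fraction decomposition: 3179/(108*(s + 6)) + 157/(6*(s + 6)**2) - 277/(8*(s + 5)) + 145/(28*(s + 4)) + 17/(1512*(s - 3)).
Integrate each term; A/(s−a) gives A·log|s−a|; A/(s−a)² gives −A/(s−a).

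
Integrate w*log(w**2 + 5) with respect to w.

w**2*log(w**2 + 5)/2 - w**2/2 + 5*log(w**2 + 5)/2 + C

Let u = w**2 + 5, so du = (2*w) dw.
The integral becomes (1/2)·∫ log(u) du; integrate by parts with u′=log(u), dv′=du.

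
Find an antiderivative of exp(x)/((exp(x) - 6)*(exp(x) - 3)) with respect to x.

log(exp(x) - 6)/3 - log(exp(x) - 3)/3 + C

Let u = e^x, du = e^x dx.
The integral becomes ∫ du/((u-3)(u-6)); decompose into partial fractions.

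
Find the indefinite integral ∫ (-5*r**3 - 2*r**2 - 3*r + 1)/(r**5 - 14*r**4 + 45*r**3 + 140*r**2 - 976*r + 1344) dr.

Factor the denominator: (r - 7)*(r - 4)**2*(r - 3)*(r + 4).
Partial-fraction decomposition: 43/(704*(r + 4)) + 23/(4*(r - 3)) - 227/(192*(r - 4)) + 121/(8*(r - 4)**2) - 611/(132*(r - 7)).
Integrate each term; A/(r−a) gives A·log|r−a|; A/(r−a)² gives −A/(r−a).

-611*log(r - 7)/132 - 227*log(r - 4)/192 + 23*log(r - 3)/4 + 43*log(r + 4)/704 - 121/(8*r - 32) + C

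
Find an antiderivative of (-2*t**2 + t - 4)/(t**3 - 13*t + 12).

-19*log(t - 3)/14 + log(t - 1)/2 - 8*log(t + 4)/7 + C

Factor the denominator: (t - 3)*(t - 1)*(t + 4).
Partial-fraction decomposition: -8/(7*(t + 4)) + 1/(2*(t - 1)) - 19/(14*(t - 3)).
Integrate each term: A/(t−a) contributes A·log|t−a|.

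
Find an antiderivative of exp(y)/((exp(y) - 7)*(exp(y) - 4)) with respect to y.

log(exp(y) - 7)/3 - log(exp(y) - 4)/3 + C

Let u = e^y, du = e^y dy.
The integral becomes ∫ du/((u-4)(u-7)); decompose into partial fractions.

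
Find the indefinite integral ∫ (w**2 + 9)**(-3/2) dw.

Substitute w = 3·tan(θ), so dw = 3·sec(θ)^2 dθ and the radical becomes sqrt(w**2 + 9) = 3·sec(θ) by the Pythagorean identity.
Integrate the resulting trig expression in θ, then back-substitute tan(θ) = w/3, sec(θ) = sqrt(w**2 + 9)/3 (absorbing any constant into C).

w/(9*sqrt(w**2 + 9)) + C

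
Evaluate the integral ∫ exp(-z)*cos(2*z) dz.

2*exp(-z)*sin(2*z)/5 - exp(-z)*cos(2*z)/5 + C

Let I denote the integral. Integrate by parts with u = cos(2*z), dv = exp(-z) dz, so v = -exp(-z): I = -exp(-z)*cos(2*z) − 2·∫ exp(-z)*sin(2*z) dz.
Apply parts again with u = sin(2*z), dv = exp(-z) dz: ∫ exp(-z)*sin(2*z) dz = -exp(-z)*sin(2*z) + 2·I. Substituting back brings back I: I = 2*exp(-z)*sin(2*z) - exp(-z)*cos(2*z) − 4·I.
Solving for I: (1 + 4)·I equals the remaining terms, so I = (1/5)·(2*exp(-z)*sin(2*z) - exp(-z)*cos(2*z)).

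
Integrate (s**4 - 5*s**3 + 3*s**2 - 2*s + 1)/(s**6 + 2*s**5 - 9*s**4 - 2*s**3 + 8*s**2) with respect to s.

-7*log(s)/32 - 5*log(s - 2)/24 + log(s - 1)/5 + 2*log(s + 1)/3 - 211*log(s + 4)/480 - 1/(8*s) + C

Factor the denominator: s**2*(s - 2)*(s - 1)*(s + 1)*(s + 4).
Partial-fraction decomposition: -211/(480*(s + 4)) + 2/(3*(s + 1)) + 1/(5*(s - 1)) - 5/(24*(s - 2)) - 7/(32*s) + 1/(8*s**2).
Integrate each term; A/(s−a) gives A·log|s−a|; A/(s−a)² gives −A/(s−a).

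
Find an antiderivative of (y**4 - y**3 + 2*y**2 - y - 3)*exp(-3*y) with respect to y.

Use integration by parts with u = y**4 - y**3 + 2*y**2 - y - 3, dv = exp(-3*y) dy, so v = -exp(-3*y)/3.
Apply parts 4 times (tabular method): alternate signs, differentiate u down to 0, integrate dv up.

(-27*y**4 - 9*y**3 - 63*y**2 - 15*y + 76)*exp(-3*y)/81 + C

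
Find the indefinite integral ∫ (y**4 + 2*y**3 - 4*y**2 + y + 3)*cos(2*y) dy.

Use integration by parts with u = y**4 + 2*y**3 - 4*y**2 + y + 3, dv = cos(2*y) dy, so v = sin(2*y)/2.
Apply parts 4 times (tabular method): alternate signs, differentiate u down to 0, integrate dv up.

y**4*sin(2*y)/2 + y**3*sin(2*y) + y**3*cos(2*y) - 7*y**2*sin(2*y)/2 + 3*y**2*cos(2*y)/2 - y*sin(2*y) - 7*y*cos(2*y)/2 + 13*sin(2*y)/4 - cos(2*y)/2 + C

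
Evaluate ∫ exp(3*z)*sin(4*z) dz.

3*exp(3*z)*sin(4*z)/25 - 4*exp(3*z)*cos(4*z)/25 + C

Let I denote the integral. Integrate by parts with u = sin(4*z), dv = exp(3*z) dz, so v = exp(3*z)/3: I = exp(3*z)*sin(4*z)/3 − (4/3)·∫ exp(3*z)*cos(4*z) dz.
Apply parts again with u = cos(4*z), dv = exp(3*z) dz: ∫ exp(3*z)*cos(4*z) dz = exp(3*z)*cos(4*z)/3 + (4/3)·I. Substituting back brings back I: I = exp(3*z)*sin(4*z)/3 - 4*exp(3*z)*cos(4*z)/9 − (16/9)·I.
Solving for I: (1 + 16/9)·I equals the remaining terms, so I = (9/25)·(exp(3*z)*sin(4*z)/3 - 4*exp(3*z)*cos(4*z)/9).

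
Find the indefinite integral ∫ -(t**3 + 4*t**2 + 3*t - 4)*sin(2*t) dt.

t**3*cos(2*t)/2 - 3*t**2*sin(2*t)/4 + 2*t**2*cos(2*t) - 2*t*sin(2*t) + 3*t*cos(2*t)/4 - 3*sin(2*t)/8 - 3*cos(2*t) + C

Use integration by parts with u = t**3 + 4*t**2 + 3*t - 4, dv = -sin(2*t) dt, so v = cos(2*t)/2.
Apply parts 3 times (tabular method): alternate signs, differentiate u down to 0, integrate dv up.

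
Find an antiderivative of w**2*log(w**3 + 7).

w**3*log(w**3 + 7)/3 - w**3/3 + 7*log(w**3 + 7)/3 + C

Let u = w**3 + 7, so du = (3*w**2) dw.
The integral becomes (1/3)·∫ log(u) du; integrate by parts with u′=log(u), dv′=du.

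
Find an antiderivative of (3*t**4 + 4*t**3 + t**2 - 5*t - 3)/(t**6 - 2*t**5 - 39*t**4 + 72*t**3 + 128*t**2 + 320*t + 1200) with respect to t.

Factor the denominator: (t - 5)**2*(t + 2)*(t + 6)*(t**2 + 4).
Partial-fraction decomposition: -(1732*t - 1577)/(33640*(t**2 + 4)) - 3087/(19360*(t + 6)) + 27/(1568*(t + 2)) + 965941/(4986289*(t - 5)) + 2372/(2233*(t - 5)**2).
Integrate each term; A/(t−a) gives A·log|t−a|; the (Bt+D)/(t²+p²) term gives a log and an atan.

965941*log(t - 5)/4986289 + 27*log(t + 2)/1568 - 3087*log(t + 6)/19360 - 433*log(t**2 + 4)/16820 + 1577*atan(t/2)/67280 - 2372/(2233*t - 11165) + C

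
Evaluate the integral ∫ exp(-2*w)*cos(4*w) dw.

exp(-2*w)*sin(4*w)/5 - exp(-2*w)*cos(4*w)/10 + C

Let I denote the integral. Integrate by parts with u = cos(4*w), dv = exp(-2*w) dw, so v = -exp(-2*w)/2: I = -exp(-2*w)*cos(4*w)/2 − 2·∫ exp(-2*w)*sin(4*w) dw.
Apply parts again with u = sin(4*w), dv = exp(-2*w) dw: ∫ exp(-2*w)*sin(4*w) dw = -exp(-2*w)*sin(4*w)/2 + 2·I. Substituting back brings back I: I = exp(-2*w)*sin(4*w) - exp(-2*w)*cos(4*w)/2 − 4·I.
Solving for I: (1 + 4)·I equals the remaining terms, so I = (1/5)·(exp(-2*w)*sin(4*w) - exp(-2*w)*cos(4*w)/2).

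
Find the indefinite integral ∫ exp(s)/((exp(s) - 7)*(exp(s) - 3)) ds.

Let u = e^s, du = e^s ds.
The integral becomes ∫ du/((u-7)(u-3)); decompose into partial fractions.

log(exp(s) - 7)/4 - log(exp(s) - 3)/4 + C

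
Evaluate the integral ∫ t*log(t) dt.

Use integration by parts with u = log(t), dv = t dt.
Then du = 1/t dt and v = t**2/2.

t**2*log(t)/2 - t**2/4 + C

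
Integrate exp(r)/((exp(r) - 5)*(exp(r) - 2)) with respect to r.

Let u = e^r, du = e^r dr.
The integral becomes ∫ du/((u-2)(u-5)); decompose into partial fractions.

log(exp(r) - 5)/3 - log(exp(r) - 2)/3 + C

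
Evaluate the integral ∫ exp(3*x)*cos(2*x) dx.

2*exp(3*x)*sin(2*x)/13 + 3*exp(3*x)*cos(2*x)/13 + C

Let I denote the integral. Integrate by parts with u = cos(2*x), dv = exp(3*x) dx, so v = exp(3*x)/3: I = exp(3*x)*cos(2*x)/3 + (2/3)·∫ exp(3*x)*sin(2*x) dx.
Apply parts again with u = sin(2*x), dv = exp(3*x) dx: ∫ exp(3*x)*sin(2*x) dx = exp(3*x)*sin(2*x)/3 − (2/3)·I. Substituting back brings back I: I = 2*exp(3*x)*sin(2*x)/9 + exp(3*x)*cos(2*x)/3 − (4/9)·I.
Solving for I: (1 + 4/9)·I equals the remaining terms, so I = (9/13)·(2*exp(3*x)*sin(2*x)/9 + exp(3*x)*cos(2*x)/3).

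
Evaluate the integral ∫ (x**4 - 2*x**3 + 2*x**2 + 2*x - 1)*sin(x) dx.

-x**4*cos(x) + 4*x**3*sin(x) + 2*x**3*cos(x) - 6*x**2*sin(x) + 10*x**2*cos(x) - 20*x*sin(x) - 14*x*cos(x) + 14*sin(x) - 19*cos(x) + C

Use integration by parts with u = x**4 - 2*x**3 + 2*x**2 + 2*x - 1, dv = sin(x) dx, so v = -cos(x).
Apply parts 4 times (tabular method): alternate signs, differentiate u down to 0, integrate dv up.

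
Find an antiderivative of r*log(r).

Use integration by parts with u = log(r), dv = r dr.
Then du = 1/r dr and v = r**2/2.

r**2*log(r)/2 - r**2/4 + C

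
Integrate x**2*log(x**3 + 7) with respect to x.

Let u = x**3 + 7, so du = (3*x**2) dx.
The integral becomes (1/3)·∫ log(u) du; integrate by parts with u′=log(u), dv′=du.

x**3*log(x**3 + 7)/3 - x**3/3 + 7*log(x**3 + 7)/3 + C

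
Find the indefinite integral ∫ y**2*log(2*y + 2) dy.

y**3*log(2*y + 2)/3 - y**3/9 + y**2/6 - y/3 + log(y + 1)/3 + C

Use integration by parts with u = log(2*y + 2), dv = y**2 dy.
Then du = 2/(2*y + 2) dy and v = y**3/3.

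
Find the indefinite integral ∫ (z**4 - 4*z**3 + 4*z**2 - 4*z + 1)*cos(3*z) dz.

Use integration by parts with u = z**4 - 4*z**3 + 4*z**2 - 4*z + 1, dv = cos(3*z) dz, so v = sin(3*z)/3.
Apply parts 4 times (tabular method): alternate signs, differentiate u down to 0, integrate dv up.

z**4*sin(3*z)/3 - 4*z**3*sin(3*z)/3 + 4*z**3*cos(3*z)/9 + 8*z**2*sin(3*z)/9 - 4*z**2*cos(3*z)/3 - 4*z*sin(3*z)/9 + 16*z*cos(3*z)/27 + 11*sin(3*z)/81 - 4*cos(3*z)/27 + C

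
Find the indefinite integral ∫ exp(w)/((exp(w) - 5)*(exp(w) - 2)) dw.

log(exp(w) - 5)/3 - log(exp(w) - 2)/3 + C

Let u = e^w, du = e^w dw.
The integral becomes ∫ du/((u-5)(u-2)); decompose into partial fractions.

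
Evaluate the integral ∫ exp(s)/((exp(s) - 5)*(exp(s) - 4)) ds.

Let u = e^s, du = e^s ds.
The integral becomes ∫ du/((u-4)(u-5)); decompose into partial fractions.

log(exp(s) - 5) - log(exp(s) - 4) + C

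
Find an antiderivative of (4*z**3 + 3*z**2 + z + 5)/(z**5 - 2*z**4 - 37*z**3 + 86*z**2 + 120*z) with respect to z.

log(z)/24 + 39*log(z - 5)/22 - 313*log(z - 4)/200 - log(z + 1)/50 - 757*log(z + 6)/3300 + C

Factor the denominator: z*(z - 5)*(z - 4)*(z + 1)*(z + 6).
Partial-fraction decomposition: -757/(3300*(z + 6)) - 1/(50*(z + 1)) - 313/(200*(z - 4)) + 39/(22*(z - 5)) + 1/(24*z).
Integrate each term: A/(z−a) contributes A·log|z−a|.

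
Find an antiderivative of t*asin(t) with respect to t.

t**2*asin(t)/2 + t*sqrt(-t**2 + 1)/4 - asin(t)/4 + C

Use integration by parts with u = arcsin(t), dv = t dt.
Then du = 1/sqrt(-t**2 + 1) dt.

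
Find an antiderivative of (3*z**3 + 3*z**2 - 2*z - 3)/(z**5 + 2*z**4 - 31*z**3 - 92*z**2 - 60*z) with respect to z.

Factor the denominator: z*(z - 6)*(z + 1)*(z + 2)*(z + 5).
Partial-fraction decomposition: -293/(660*(z + 5)) + 11/(48*(z + 2)) - 1/(28*(z + 1)) + 247/(1232*(z - 6)) + 1/(20*z).
Integrate each term: A/(z−a) contributes A·log|z−a|.

log(z)/20 + 247*log(z - 6)/1232 - log(z + 1)/28 + 11*log(z + 2)/48 - 293*log(z + 5)/660 + C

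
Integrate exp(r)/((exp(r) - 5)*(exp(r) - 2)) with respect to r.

Let u = e^r, du = e^r dr.
The integral becomes ∫ du/((u-5)(u-2)); decompose into partial fractions.

log(exp(r) - 5)/3 - log(exp(r) - 2)/3 + C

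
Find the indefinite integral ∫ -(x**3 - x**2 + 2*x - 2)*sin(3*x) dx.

x**3*cos(3*x)/3 - x**2*sin(3*x)/3 - x**2*cos(3*x)/3 + 2*x*sin(3*x)/9 + 4*x*cos(3*x)/9 - 4*sin(3*x)/27 - 16*cos(3*x)/27 + C

Use integration by parts with u = x**3 - x**2 + 2*x - 2, dv = -sin(3*x) dx, so v = cos(3*x)/3.
Apply parts 3 times (tabular method): alternate signs, differentiate u down to 0, integrate dv up.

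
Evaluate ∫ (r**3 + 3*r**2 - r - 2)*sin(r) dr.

-r**3*cos(r) + 3*r**2*sin(r) - 3*r**2*cos(r) + 6*r*sin(r) + 7*r*cos(r) - 7*sin(r) + 8*cos(r) + C

Use integration by parts with u = r**3 + 3*r**2 - r - 2, dv = sin(r) dr, so v = -cos(r).
Apply parts 3 times (tabular method): alternate signs, differentiate u down to 0, integrate dv up.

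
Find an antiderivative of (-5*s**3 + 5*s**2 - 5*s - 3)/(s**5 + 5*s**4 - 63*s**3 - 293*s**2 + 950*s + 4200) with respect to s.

Factor the denominator: (s - 6)*(s - 5)*(s + 4)*(s + 5)*(s + 7).
Partial-fraction decomposition: 83/(39*(s + 7)) - 193/(55*(s + 5)) + 139/(90*(s + 4)) + 22/(45*(s - 5)) - 933/(1430*(s - 6)).
Integrate each term: A/(s−a) contributes A·log|s−a|.

-933*log(s - 6)/1430 + 22*log(s - 5)/45 + 139*log(s + 4)/90 - 193*log(s + 5)/55 + 83*log(s + 7)/39 + C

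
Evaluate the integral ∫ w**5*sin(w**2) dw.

-w**4*cos(w**2)/2 + w**2*sin(w**2) + cos(w**2) + C

Let u = w², du = 2w dw; rewrite as (1/2)∫ u^2·sin(1u) du.
Now integrate by parts 2 times.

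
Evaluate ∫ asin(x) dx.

x*asin(x) + sqrt(-x**2 + 1) + C

Use integration by parts with u = arcsin(x), dv = dx.
Then du = 1/sqrt(-x**2 + 1) dx.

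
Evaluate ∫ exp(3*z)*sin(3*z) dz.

exp(3*z)*sin(3*z)/6 - exp(3*z)*cos(3*z)/6 + C

Let I denote the integral. Integrate by parts with u = sin(3*z), dv = exp(3*z) dz, so v = exp(3*z)/3: I = exp(3*z)*sin(3*z)/3 − ∫ exp(3*z)*cos(3*z) dz.
Apply parts again with u = cos(3*z), dv = exp(3*z) dz: ∫ exp(3*z)*cos(3*z) dz = exp(3*z)*cos(3*z)/3 + I. Substituting back brings back I: I = exp(3*z)*sin(3*z)/3 - exp(3*z)*cos(3*z)/3 − I.
Solving for I: (1 + 1)·I equals the remaining terms, so I = (1/2)·(exp(3*z)*sin(3*z)/3 - exp(3*z)*cos(3*z)/3).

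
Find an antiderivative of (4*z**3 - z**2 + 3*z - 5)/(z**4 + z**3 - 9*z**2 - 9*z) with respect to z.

Factor the denominator: z*(z - 3)*(z + 1)*(z + 3).
Partial-fraction decomposition: 131/(36*(z + 3)) - 13/(8*(z + 1)) + 103/(72*(z - 3)) + 5/(9*z).
Integrate each term: A/(z−a) contributes A·log|z−a|.

5*log(z)/9 + 103*log(z - 3)/72 - 13*log(z + 1)/8 + 131*log(z + 3)/36 + C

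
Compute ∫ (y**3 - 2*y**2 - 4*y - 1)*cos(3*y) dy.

Use integration by parts with u = y**3 - 2*y**2 - 4*y - 1, dv = cos(3*y) dy, so v = sin(3*y)/3.
Apply parts 3 times (tabular method): alternate signs, differentiate u down to 0, integrate dv up.

y**3*sin(3*y)/3 - 2*y**2*sin(3*y)/3 + y**2*cos(3*y)/3 - 14*y*sin(3*y)/9 - 4*y*cos(3*y)/9 - 5*sin(3*y)/27 - 14*cos(3*y)/27 + C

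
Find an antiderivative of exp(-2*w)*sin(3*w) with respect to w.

-2*exp(-2*w)*sin(3*w)/13 - 3*exp(-2*w)*cos(3*w)/13 + C

Let I denote the integral. Integrate by parts with u = sin(3*w), dv = exp(-2*w) dw, so v = -exp(-2*w)/2: I = -exp(-2*w)*sin(3*w)/2 + (3/2)·∫ exp(-2*w)*cos(3*w) dw.
Apply parts again with u = cos(3*w), dv = exp(-2*w) dw: ∫ exp(-2*w)*cos(3*w) dw = -exp(-2*w)*cos(3*w)/2 − (3/2)·I. Substituting back brings back I: I = -exp(-2*w)*sin(3*w)/2 - 3*exp(-2*w)*cos(3*w)/4 − (9/4)·I.
Solving for I: (1 + 9/4)·I equals the remaining terms, so I = (4/13)·(-exp(-2*w)*sin(3*w)/2 - 3*exp(-2*w)*cos(3*w)/4).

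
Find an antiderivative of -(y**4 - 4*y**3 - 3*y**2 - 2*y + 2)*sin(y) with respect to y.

y**4*cos(y) - 4*y**3*sin(y) - 4*y**3*cos(y) + 12*y**2*sin(y) - 15*y**2*cos(y) + 30*y*sin(y) + 22*y*cos(y) - 22*sin(y) + 32*cos(y) + C

Use integration by parts with u = y**4 - 4*y**3 - 3*y**2 - 2*y + 2, dv = -sin(y) dy, so v = cos(y).
Apply parts 4 times (tabular method): alternate signs, differentiate u down to 0, integrate dv up.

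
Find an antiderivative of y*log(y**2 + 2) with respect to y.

Let u = y**2 + 2, so du = (2*y) dy.
The integral becomes (1/2)·∫ log(u) du; integrate by parts with u′=log(u), dv′=du.

y**2*log(y**2 + 2)/2 - y**2/2 + log(y**2 + 2) + C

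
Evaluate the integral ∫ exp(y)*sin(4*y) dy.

exp(y)*sin(4*y)/17 - 4*exp(y)*cos(4*y)/17 + C

Let I denote the integral. Integrate by parts with u = sin(4*y), dv = exp(y) dy, so v = exp(y): I = exp(y)*sin(4*y) − 4·∫ exp(y)*cos(4*y) dy.
Apply parts again with u = cos(4*y), dv = exp(y) dy: ∫ exp(y)*cos(4*y) dy = exp(y)*cos(4*y) + 4·I. Substituting back brings back I: I = exp(y)*sin(4*y) - 4*exp(y)*cos(4*y) − 16·I.
Solving for I: (1 + 16)·I equals the remaining terms, so I = (1/17)·(exp(y)*sin(4*y) - 4*exp(y)*cos(4*y)).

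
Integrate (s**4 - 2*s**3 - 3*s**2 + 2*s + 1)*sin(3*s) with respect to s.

-s**4*cos(3*s)/3 + 4*s**3*sin(3*s)/9 + 2*s**3*cos(3*s)/3 - 2*s**2*sin(3*s)/3 + 13*s**2*cos(3*s)/9 - 26*s*sin(3*s)/27 - 10*s*cos(3*s)/9 + 10*sin(3*s)/27 - 53*cos(3*s)/81 + C

Use integration by parts with u = s**4 - 2*s**3 - 3*s**2 + 2*s + 1, dv = sin(3*s) ds, so v = -cos(3*s)/3.
Apply parts 4 times (tabular method): alternate signs, differentiate u down to 0, integrate dv up.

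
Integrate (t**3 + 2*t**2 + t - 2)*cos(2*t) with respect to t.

t**3*sin(2*t)/2 + t**2*sin(2*t) + 3*t**2*cos(2*t)/4 - t*sin(2*t)/4 + t*cos(2*t) - 3*sin(2*t)/2 - cos(2*t)/8 + C

Use integration by parts with u = t**3 + 2*t**2 + t - 2, dv = cos(2*t) dt, so v = sin(2*t)/2.
Apply parts 3 times (tabular method): alternate signs, differentiate u down to 0, integrate dv up.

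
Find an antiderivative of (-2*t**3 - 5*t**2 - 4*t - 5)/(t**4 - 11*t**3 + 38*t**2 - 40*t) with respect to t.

log(t)/8 - 80*log(t - 5)/3 + 229*log(t - 4)/8 - 49*log(t - 2)/12 + C

Factor the denominator: t*(t - 5)*(t - 4)*(t - 2).
Partial-fraction decomposition: -49/(12*(t - 2)) + 229/(8*(t - 4)) - 80/(3*(t - 5)) + 1/(8*t).
Integrate each term: A/(t−a) contributes A·log|t−a|.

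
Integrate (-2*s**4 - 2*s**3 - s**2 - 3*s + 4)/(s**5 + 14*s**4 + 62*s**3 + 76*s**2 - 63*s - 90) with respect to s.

-log(s - 1)/84 - 3*log(s + 1)/40 - 13*log(s + 3)/6 + 503*log(s + 5)/24 - 2174*log(s + 6)/105 + C

Factor the denominator: (s - 1)*(s + 1)*(s + 3)*(s + 5)*(s + 6).
Partial-fraction decomposition: -2174/(105*(s + 6)) + 503/(24*(s + 5)) - 13/(6*(s + 3)) - 3/(40*(s + 1)) - 1/(84*(s - 1)).
Integrate each term: A/(s−a) contributes A·log|s−a|.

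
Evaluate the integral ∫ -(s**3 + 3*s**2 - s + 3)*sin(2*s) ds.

s**3*cos(2*s)/2 - 3*s**2*sin(2*s)/4 + 3*s**2*cos(2*s)/2 - 3*s*sin(2*s)/2 - 5*s*cos(2*s)/4 + 5*sin(2*s)/8 + 3*cos(2*s)/4 + C

Use integration by parts with u = s**3 + 3*s**2 - s + 3, dv = -sin(2*s) ds, so v = cos(2*s)/2.
Apply parts 3 times (tabular method): alternate signs, differentiate u down to 0, integrate dv up.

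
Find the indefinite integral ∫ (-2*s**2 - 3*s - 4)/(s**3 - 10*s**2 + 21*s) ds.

Factor the denominator: s*(s - 7)*(s - 3).
Partial-fraction decomposition: 31/(12*(s - 3)) - 123/(28*(s - 7)) - 4/(21*s).
Integrate each term: A/(s−a) contributes A·log|s−a|.

-4*log(s)/21 - 123*log(s - 7)/28 + 31*log(s - 3)/12 + C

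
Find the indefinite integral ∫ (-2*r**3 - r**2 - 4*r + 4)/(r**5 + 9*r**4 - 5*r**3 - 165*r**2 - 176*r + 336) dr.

Factor the denominator: (r - 4)*(r - 1)*(r + 3)*(r + 4)*(r + 7).
Partial-fraction decomposition: 223/(352*(r + 7)) - 11/(10*(r + 4)) + 61/(112*(r + 3)) + 1/(160*(r - 1)) - 13/(154*(r - 4)).
Integrate each term: A/(r−a) contributes A·log|r−a|.

-13*log(r - 4)/154 + log(r - 1)/160 + 61*log(r + 3)/112 - 11*log(r + 4)/10 + 223*log(r + 7)/352 + C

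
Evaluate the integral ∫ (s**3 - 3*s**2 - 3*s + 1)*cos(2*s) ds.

Use integration by parts with u = s**3 - 3*s**2 - 3*s + 1, dv = cos(2*s) ds, so v = sin(2*s)/2.
Apply parts 3 times (tabular method): alternate signs, differentiate u down to 0, integrate dv up.

s**3*sin(2*s)/2 - 3*s**2*sin(2*s)/2 + 3*s**2*cos(2*s)/4 - 9*s*sin(2*s)/4 - 3*s*cos(2*s)/2 + 5*sin(2*s)/4 - 9*cos(2*s)/8 + C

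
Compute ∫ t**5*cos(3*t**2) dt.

Let u = t², du = 2t dt; rewrite as (1/2)∫ u^2·cos(3u) du.
Now integrate by parts 2 times.

t**4*sin(3*t**2)/6 + t**2*cos(3*t**2)/9 - sin(3*t**2)/27 + C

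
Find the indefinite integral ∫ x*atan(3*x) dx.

x**2*atan(3*x)/2 - x/6 + atan(3*x)/18 + C

Use integration by parts with u = arctan(3*x), dv = x dx.
Then du = 3/(9*x**2 + 1) dx.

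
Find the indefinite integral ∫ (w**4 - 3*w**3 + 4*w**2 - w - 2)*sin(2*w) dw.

Use integration by parts with u = w**4 - 3*w**3 + 4*w**2 - w - 2, dv = sin(2*w) dw, so v = -cos(2*w)/2.
Apply parts 4 times (tabular method): alternate signs, differentiate u down to 0, integrate dv up.

-w**4*cos(2*w)/2 + w**3*sin(2*w) + 3*w**3*cos(2*w)/2 - 9*w**2*sin(2*w)/4 - w**2*cos(2*w)/2 + w*sin(2*w)/2 - 7*w*cos(2*w)/4 + 7*sin(2*w)/8 + 5*cos(2*w)/4 + C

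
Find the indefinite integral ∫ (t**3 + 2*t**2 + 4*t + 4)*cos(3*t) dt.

t**3*sin(3*t)/3 + 2*t**2*sin(3*t)/3 + t**2*cos(3*t)/3 + 10*t*sin(3*t)/9 + 4*t*cos(3*t)/9 + 32*sin(3*t)/27 + 10*cos(3*t)/27 + C

Use integration by parts with u = t**3 + 2*t**2 + 4*t + 4, dv = cos(3*t) dt, so v = sin(3*t)/3.
Apply parts 3 times (tabular method): alternate signs, differentiate u down to 0, integrate dv up.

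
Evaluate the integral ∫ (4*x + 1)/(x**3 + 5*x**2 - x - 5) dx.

Factor the denominator: (x - 1)*(x + 1)*(x + 5).
Partial-fraction decomposition: -19/(24*(x + 5)) + 3/(8*(x + 1)) + 5/(12*(x - 1)).
Integrate each term: A/(x−a) contributes A·log|x−a|.

5*log(x - 1)/12 + 3*log(x + 1)/8 - 19*log(x + 5)/24 + C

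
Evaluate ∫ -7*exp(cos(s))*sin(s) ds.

7*exp(cos(s)) + C

Let u = cos(s), so du = (-sin(s)) ds.
Rewriting, the integral becomes 7·∫ e^u du = 7·e^u.
Substituting back, u = cos(s).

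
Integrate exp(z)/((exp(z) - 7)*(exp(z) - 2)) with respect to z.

log(exp(z) - 7)/5 - log(exp(z) - 2)/5 + C

Let u = e^z, du = e^z dz.
The integral becomes ∫ du/((u-7)(u-2)); decompose into partial fractions.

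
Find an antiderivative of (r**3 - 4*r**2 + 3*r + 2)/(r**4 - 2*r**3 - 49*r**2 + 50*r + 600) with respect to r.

Factor the denominator: (r - 6)*(r - 5)*(r + 4)*(r + 5).
Partial-fraction decomposition: 119/(55*(r + 5)) - 23/(15*(r + 4)) - 7/(15*(r - 5)) + 46/(55*(r - 6)).
Integrate each term: A/(r−a) contributes A·log|r−a|.

46*log(r - 6)/55 - 7*log(r - 5)/15 - 23*log(r + 4)/15 + 119*log(r + 5)/55 + C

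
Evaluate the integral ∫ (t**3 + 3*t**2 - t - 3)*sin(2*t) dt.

-t**3*cos(2*t)/2 + 3*t**2*sin(2*t)/4 - 3*t**2*cos(2*t)/2 + 3*t*sin(2*t)/2 + 5*t*cos(2*t)/4 - 5*sin(2*t)/8 + 9*cos(2*t)/4 + C

Use integration by parts with u = t**3 + 3*t**2 - t - 3, dv = sin(2*t) dt, so v = -cos(2*t)/2.
Apply parts 3 times (tabular method): alternate signs, differentiate u down to 0, integrate dv up.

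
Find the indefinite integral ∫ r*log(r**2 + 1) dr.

r**2*log(r**2 + 1)/2 - r**2/2 + log(r**2 + 1)/2 + C

Let u = r**2 + 1, so du = (2*r) dr.
The integral becomes (1/2)·∫ log(u) du; integrate by parts with u′=log(u), dv′=du.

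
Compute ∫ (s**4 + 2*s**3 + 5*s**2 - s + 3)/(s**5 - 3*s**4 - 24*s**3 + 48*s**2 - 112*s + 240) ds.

Factor the denominator: (s - 6)*(s - 2)*(s + 5)*(s**2 + 4).
Partial-fraction decomposition: -(17*s - 27)/(232*(s**2 + 4)) + 508/(2233*(s + 5)) - 53/(224*(s - 2)) + 381/(352*(s - 6)).
Integrate each term; A/(s−a) gives A·log|s−a|; the (Bs+D)/(s²+p²) term gives a log and an atan.

381*log(s - 6)/352 - 53*log(s - 2)/224 + 508*log(s + 5)/2233 - 17*log(s**2 + 4)/464 + 27*atan(s/2)/464 + C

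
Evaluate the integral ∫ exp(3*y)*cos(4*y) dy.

Let I denote the integral. Integrate by parts with u = cos(4*y), dv = exp(3*y) dy, so v = exp(3*y)/3: I = exp(3*y)*cos(4*y)/3 + (4/3)·∫ exp(3*y)*sin(4*y) dy.
Apply parts again with u = sin(4*y), dv = exp(3*y) dy: ∫ exp(3*y)*sin(4*y) dy = exp(3*y)*sin(4*y)/3 − (4/3)·I. Substituting back brings back I: I = 4*exp(3*y)*sin(4*y)/9 + exp(3*y)*cos(4*y)/3 − (16/9)·I.
Solving for I: (1 + 16/9)·I equals the remaining terms, so I = (9/25)·(4*exp(3*y)*sin(4*y)/9 + exp(3*y)*cos(4*y)/3).

4*exp(3*y)*sin(4*y)/25 + 3*exp(3*y)*cos(4*y)/25 + C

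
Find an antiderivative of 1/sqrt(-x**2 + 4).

asin(x/2) + C

Substitute x = 2·sin(θ), so dx = 2·cos(θ) dθ and the radical becomes sqrt(-x**2 + 4) = 2·cos(θ) by the Pythagorean identity.
Integrate the resulting trig expression in θ, then back-substitute θ = asin(x/2), sin(θ) = x/2, cos(θ) = sqrt(-x**2 + 4)/2 (absorbing any constant into C).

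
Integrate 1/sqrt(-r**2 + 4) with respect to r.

asin(r/2) + C

Substitute r = 2·sin(θ), so dr = 2·cos(θ) dθ and the radical becomes sqrt(-r**2 + 4) = 2·cos(θ) by the Pythagorean identity.
Integrate the resulting trig expression in θ, then back-substitute θ = asin(r/2), sin(θ) = r/2, cos(θ) = sqrt(-r**2 + 4)/2 (absorbing any constant into C).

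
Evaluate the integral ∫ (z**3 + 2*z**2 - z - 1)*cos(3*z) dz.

Use integration by parts with u = z**3 + 2*z**2 - z - 1, dv = cos(3*z) dz, so v = sin(3*z)/3.
Apply parts 3 times (tabular method): alternate signs, differentiate u down to 0, integrate dv up.

z**3*sin(3*z)/3 + 2*z**2*sin(3*z)/3 + z**2*cos(3*z)/3 - 5*z*sin(3*z)/9 + 4*z*cos(3*z)/9 - 13*sin(3*z)/27 - 5*cos(3*z)/27 + C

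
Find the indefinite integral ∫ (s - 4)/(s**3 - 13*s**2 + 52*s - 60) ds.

log(s - 6)/2 - log(s - 5)/3 - log(s - 2)/6 + C

Factor the denominator: (s - 6)*(s - 5)*(s - 2).
Partial-fraction decomposition: -1/(6*(s - 2)) - 1/(3*(s - 5)) + 1/(2*(s - 6)).
Integrate each term: A/(s−a) contributes A·log|s−a|.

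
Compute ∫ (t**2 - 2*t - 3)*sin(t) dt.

-t**2*cos(t) + 2*t*sin(t) + 2*t*cos(t) - 2*sin(t) + 5*cos(t) + C

Use integration by parts with u = t**2 - 2*t - 3, dv = sin(t) dt, so v = -cos(t).
Apply parts 2 times (tabular method): alternate signs, differentiate u down to 0, integrate dv up.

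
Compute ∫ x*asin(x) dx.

Use integration by parts with u = arcsin(x), dv = x dx.
Then du = 1/sqrt(-x**2 + 1) dx.

x**2*asin(x)/2 + x*sqrt(-x**2 + 1)/4 - asin(x)/4 + C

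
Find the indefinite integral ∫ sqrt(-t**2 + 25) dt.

t*sqrt(-t**2 + 25)/2 + 25*asin(t/5)/2 + C

Substitute t = 5·sin(θ), so dt = 5·cos(θ) dθ and the radical becomes sqrt(-t**2 + 25) = 5·cos(θ) by the Pythagorean identity.
Integrate the resulting trig expression in θ, then back-substitute θ = asin(t/5), sin(θ) = t/5, cos(θ) = sqrt(-t**2 + 25)/5 (absorbing any constant into C).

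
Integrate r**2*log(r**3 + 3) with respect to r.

Let u = r**3 + 3, so du = (3*r**2) dr.
The integral becomes (1/3)·∫ log(u) du; integrate by parts with u′=log(u), dv′=du.

r**3*log(r**3 + 3)/3 - r**3/3 + log(r**3 + 3) + C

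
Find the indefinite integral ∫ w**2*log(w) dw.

Use integration by parts with u = log(w), dv = w**2 dw.
Then du = 1/w dw and v = w**3/3.

w**3*log(w)/3 - w**3/9 + C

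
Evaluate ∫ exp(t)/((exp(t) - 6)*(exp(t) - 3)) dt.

Let u = e^t, du = e^t dt.
The integral becomes ∫ du/((u-3)(u-6)); decompose into partial fractions.

log(exp(t) - 6)/3 - log(exp(t) - 3)/3 + C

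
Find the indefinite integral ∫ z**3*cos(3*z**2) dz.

z**2*sin(3*z**2)/6 + cos(3*z**2)/18 + C

Let u = z², du = 2z dz; rewrite as (1/2)∫ u^1·cos(3u) du.
Now integrate by parts 1 time.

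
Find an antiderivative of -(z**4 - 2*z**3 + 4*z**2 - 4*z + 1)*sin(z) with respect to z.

Use integration by parts with u = z**4 - 2*z**3 + 4*z**2 - 4*z + 1, dv = -sin(z) dz, so v = cos(z).
Apply parts 4 times (tabular method): alternate signs, differentiate u down to 0, integrate dv up.

z**4*cos(z) - 4*z**3*sin(z) - 2*z**3*cos(z) + 6*z**2*sin(z) - 8*z**2*cos(z) + 16*z*sin(z) + 8*z*cos(z) - 8*sin(z) + 17*cos(z) + C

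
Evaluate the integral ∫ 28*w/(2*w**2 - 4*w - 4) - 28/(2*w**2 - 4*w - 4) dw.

7*log(2*w**2 - 4*w - 4) + C

Let u = 2*w**2 - 4*w - 4, so du = (4*w - 4) dw.
Rewriting, the integral becomes 7·∫ 1/u du = 7·log(u).
Substituting back, u = 2*w**2 - 4*w - 4.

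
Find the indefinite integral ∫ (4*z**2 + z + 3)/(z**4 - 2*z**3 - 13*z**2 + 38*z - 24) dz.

3*log(z - 3) - 7*log(z - 2)/2 + 4*log(z - 1)/5 - 3*log(z + 4)/10 + C

Factor the denominator: (z - 3)*(z - 2)*(z - 1)*(z + 4).
Partial-fraction decomposition: -3/(10*(z + 4)) + 4/(5*(z - 1)) - 7/(2*(z - 2)) + 3/(z - 3).
Integrate each term: A/(z−a) contributes A·log|z−a|.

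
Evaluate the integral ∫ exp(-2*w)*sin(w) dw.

Let I denote the integral. Integrate by parts with u = sin(w), dv = exp(-2*w) dw, so v = -exp(-2*w)/2: I = -exp(-2*w)*sin(w)/2 + (1/2)·∫ exp(-2*w)*cos(w) dw.
Apply parts again with u = cos(w), dv = exp(-2*w) dw: ∫ exp(-2*w)*cos(w) dw = -exp(-2*w)*cos(w)/2 − (1/2)·I. Substituting back brings back I: I = -exp(-2*w)*sin(w)/2 - exp(-2*w)*cos(w)/4 − (1/4)·I.
Solving for I: (1 + 1/4)·I equals the remaining terms, so I = (4/5)·(-exp(-2*w)*sin(w)/2 - exp(-2*w)*cos(w)/4).

-2*exp(-2*w)*sin(w)/5 - exp(-2*w)*cos(w)/5 + C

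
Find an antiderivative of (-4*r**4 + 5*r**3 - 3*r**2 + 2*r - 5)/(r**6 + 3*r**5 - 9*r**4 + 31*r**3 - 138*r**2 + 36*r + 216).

Factor the denominator: (r - 2)**2*(r + 1)*(r + 6)*(r**2 + 9).
Partial-fraction decomposition: -(18427*r + 71733)/(76050*(r**2 + 9)) + 6389/(14400*(r + 6)) - 19/(450*(r + 1)) - 15493/(97344*(r - 2)) - 37/(312*(r - 2)**2).
Integrate each term; A/(r−a) gives A·log|r−a|; the (Br+D)/(r²+p²) term gives a log and an atan.

-15493*log(r - 2)/97344 - 19*log(r + 1)/450 + 6389*log(r + 6)/14400 - 18427*log(r**2 + 9)/152100 - 23911*atan(r/3)/76050 + 37/(312*r - 624) + C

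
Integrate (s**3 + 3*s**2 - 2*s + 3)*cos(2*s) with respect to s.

s**3*sin(2*s)/2 + 3*s**2*sin(2*s)/2 + 3*s**2*cos(2*s)/4 - 7*s*sin(2*s)/4 + 3*s*cos(2*s)/2 + 3*sin(2*s)/4 - 7*cos(2*s)/8 + C

Use integration by parts with u = s**3 + 3*s**2 - 2*s + 3, dv = cos(2*s) ds, so v = sin(2*s)/2.
Apply parts 3 times (tabular method): alternate signs, differentiate u down to 0, integrate dv up.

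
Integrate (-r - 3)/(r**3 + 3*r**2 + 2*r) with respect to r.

-3*log(r)/2 + 2*log(r + 1) - log(r + 2)/2 + C

Factor the denominator: r*(r + 1)*(r + 2).
Partial-fraction decomposition: -1/(2*(r + 2)) + 2/(r + 1) - 3/(2*r).
Integrate each term: A/(r−a) contributes A·log|r−a|.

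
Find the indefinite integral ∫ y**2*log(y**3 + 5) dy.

Let u = y**3 + 5, so du = (3*y**2) dy.
The integral becomes (1/3)·∫ log(u) du; integrate by parts with u′=log(u), dv′=du.

y**3*log(y**3 + 5)/3 - y**3/3 + 5*log(y**3 + 5)/3 + C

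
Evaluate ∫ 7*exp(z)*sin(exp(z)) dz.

Let u = exp(z), so du = (exp(z)) dz.
Rewriting, the integral becomes 7·∫ sin(u) du = 7·-cos(u).
Substituting back, u = exp(z).

-7*cos(exp(z)) + C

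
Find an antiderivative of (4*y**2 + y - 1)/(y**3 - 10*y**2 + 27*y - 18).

149*log(y - 6)/15 - 19*log(y - 3)/3 + 2*log(y - 1)/5 + C

Factor the denominator: (y - 6)*(y - 3)*(y - 1).
Partial-fraction decomposition: 2/(5*(y - 1)) - 19/(3*(y - 3)) + 149/(15*(y - 6)).
Integrate each term: A/(y−a) contributes A·log|y−a|.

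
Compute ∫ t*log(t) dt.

Use integration by parts with u = log(t), dv = t dt.
Then du = 1/t dt and v = t**2/2.

t**2*log(t)/2 - t**2/4 + C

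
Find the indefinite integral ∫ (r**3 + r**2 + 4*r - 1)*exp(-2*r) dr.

(-4*r**3 - 10*r**2 - 26*r - 9)*exp(-2*r)/8 + C

Use integration by parts with u = r**3 + r**2 + 4*r - 1, dv = exp(-2*r) dr, so v = -exp(-2*r)/2.
Apply parts 3 times (tabular method): alternate signs, differentiate u down to 0, integrate dv up.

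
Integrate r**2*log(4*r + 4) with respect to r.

r**3*log(4*r + 4)/3 - r**3/9 + r**2/6 - r/3 + log(r + 1)/3 + C

Use integration by parts with u = log(4*r + 4), dv = r**2 dr.
Then du = 4/(4*r + 4) dr and v = r**3/3.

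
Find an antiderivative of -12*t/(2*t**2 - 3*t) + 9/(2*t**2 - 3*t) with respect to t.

Let u = 2*t**2 - 3*t, so du = (4*t - 3) dt.
Rewriting, the integral becomes -3·∫ 1/u du = -3·log(u).
Substituting back, u = 2*t**2 - 3*t.

-3*log(2*t**2 - 3*t) + C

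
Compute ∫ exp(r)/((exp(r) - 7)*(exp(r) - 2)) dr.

Let u = e^r, du = e^r dr.
The integral becomes ∫ du/((u-7)(u-2)); decompose into partial fractions.

log(exp(r) - 7)/5 - log(exp(r) - 2)/5 + C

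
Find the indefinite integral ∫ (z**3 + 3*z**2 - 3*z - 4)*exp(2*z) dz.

(4*z**3 + 6*z**2 - 18*z - 7)*exp(2*z)/8 + C

Use integration by parts with u = z**3 + 3*z**2 - 3*z - 4, dv = exp(2*z) dz, so v = exp(2*z)/2.
Apply parts 3 times (tabular method): alternate signs, differentiate u down to 0, integrate dv up.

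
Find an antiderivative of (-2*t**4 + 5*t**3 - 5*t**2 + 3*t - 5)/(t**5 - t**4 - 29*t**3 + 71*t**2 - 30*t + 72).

Factor the denominator: (t - 4)*(t - 3)*(t + 6)*(t**2 + 1).
Partial-fraction decomposition: -2*(52*t + 21)/(3145*(t**2 + 1)) - 775/(666*(t + 6)) + 34/(45*(t - 3)) - 53/(34*(t - 4)).
Integrate each term; A/(t−a) gives A·log|t−a|; the (Bt+D)/(t²+p²) term gives a log and an atan.

-53*log(t - 4)/34 + 34*log(t - 3)/45 - 775*log(t + 6)/666 - 52*log(t**2 + 1)/3145 - 42*atan(t)/3145 + C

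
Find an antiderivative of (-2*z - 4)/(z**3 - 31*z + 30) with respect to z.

Factor the denominator: (z - 5)*(z - 1)*(z + 6).
Partial-fraction decomposition: 8/(77*(z + 6)) + 3/(14*(z - 1)) - 7/(22*(z - 5)).
Integrate each term: A/(z−a) contributes A·log|z−a|.

-7*log(z - 5)/22 + 3*log(z - 1)/14 + 8*log(z + 6)/77 + C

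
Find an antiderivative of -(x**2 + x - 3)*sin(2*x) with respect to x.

Use integration by parts with u = x**2 + x - 3, dv = -sin(2*x) dx, so v = cos(2*x)/2.
Apply parts 2 times (tabular method): alternate signs, differentiate u down to 0, integrate dv up.

x**2*cos(2*x)/2 - x*sin(2*x)/2 + x*cos(2*x)/2 - sin(2*x)/4 - 7*cos(2*x)/4 + C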